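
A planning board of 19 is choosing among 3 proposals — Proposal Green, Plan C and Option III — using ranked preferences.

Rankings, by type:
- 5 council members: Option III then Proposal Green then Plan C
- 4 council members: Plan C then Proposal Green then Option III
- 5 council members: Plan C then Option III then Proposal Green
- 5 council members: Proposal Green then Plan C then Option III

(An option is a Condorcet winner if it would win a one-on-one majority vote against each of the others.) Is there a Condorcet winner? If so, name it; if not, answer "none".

none

Head-to-head results (19 council members):
Proposal Green vs Plan C: Proposal Green, 10–9.
Proposal Green vs Option III: Option III, 10–9.
Plan C–Option III: Plan C 14–5.
No option is unbeaten: Proposal Green loses to Option III; Plan C loses to Proposal Green; Option III loses to Plan C. In particular Proposal Green → Plan C → Option III → Proposal Green is a majority cycle — no Condorcet winner exists.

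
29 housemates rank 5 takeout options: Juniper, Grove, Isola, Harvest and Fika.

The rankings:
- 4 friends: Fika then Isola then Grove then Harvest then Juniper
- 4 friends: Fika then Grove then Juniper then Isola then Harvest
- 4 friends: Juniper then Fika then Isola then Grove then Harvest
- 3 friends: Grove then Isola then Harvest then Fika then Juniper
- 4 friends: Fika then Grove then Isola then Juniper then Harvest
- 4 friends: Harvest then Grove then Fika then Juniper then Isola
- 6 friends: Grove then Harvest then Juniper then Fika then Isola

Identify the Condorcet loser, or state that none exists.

none

Pairwise majorities:
Juniper vs Grove: Grove, 25–4.
Juniper vs Isola: Juniper wins 18–11.
Juniper vs Harvest: Juniper is ranked higher on 4+4+4 = 12 ballots, Harvest on 17. Harvest wins 17–12.
Juniper vs Fika: Fika wins 19–10.
Grove vs Isola: Grove wins 21–8.
Grove vs Harvest: Grove wins 25–4.
Grove vs Fika: Fika wins 16–13.
Isola vs Harvest: Isola wins 19–10.
Isola vs Fika: Fika wins 26–3.
Harvest vs Fika: 3+4+6 = 13 for Harvest, 16 for Fika — Fika by 16–13.
Each restaurant has at least one pairwise win (Juniper beats Isola; Grove beats Juniper; Isola beats Harvest; Harvest beats Juniper; Fika beats Juniper) — no Condorcet loser.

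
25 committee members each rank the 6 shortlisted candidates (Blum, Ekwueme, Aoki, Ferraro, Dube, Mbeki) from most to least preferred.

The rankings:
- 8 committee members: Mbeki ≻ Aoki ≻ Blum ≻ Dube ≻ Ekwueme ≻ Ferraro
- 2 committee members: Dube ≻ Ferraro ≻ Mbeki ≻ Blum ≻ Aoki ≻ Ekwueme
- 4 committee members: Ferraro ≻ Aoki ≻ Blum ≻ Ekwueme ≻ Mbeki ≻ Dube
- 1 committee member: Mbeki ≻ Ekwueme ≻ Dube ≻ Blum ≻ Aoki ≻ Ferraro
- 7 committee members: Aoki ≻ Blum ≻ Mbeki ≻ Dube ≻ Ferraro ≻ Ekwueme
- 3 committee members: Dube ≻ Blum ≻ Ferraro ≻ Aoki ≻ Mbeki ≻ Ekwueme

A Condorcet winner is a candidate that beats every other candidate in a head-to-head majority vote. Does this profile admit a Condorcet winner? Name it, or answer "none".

Check each pair by majority over 25 ballots:
Blum vs Ekwueme: Blum, 24–1.
Blum vs Aoki: 6 to 19, Aoki.
Blum vs Ferraro: Blum preferred on 8+1+7+3 = 19 ballots; Blum wins 19–6.
Blum vs Dube: Blum is ranked higher on 8+4+7 = 19 ballots, Dube on 6. Blum wins 19–6.
Blum vs Mbeki: Blum wins 14–11.
Ekwueme vs Aoki: Ekwueme is ranked higher on 1 ballot, Aoki on 24. Aoki wins 24–1.
Ekwueme vs Ferraro: Ekwueme is ranked higher on 8+1 = 9 ballots, Ferraro on 16. Ferraro wins 16–9.
Ekwueme vs Dube: Dube, 20–5.
Ekwueme–Mbeki: Mbeki 21–4.
Aoki vs Ferraro: Aoki, 16–9.
Aoki–Dube: Aoki 19–6.
Aoki vs Mbeki: 4+7+3 = 14 for Aoki, 11 for Mbeki — Aoki by 14–11.
Ferraro vs Dube: Ferraro preferred on 4 ballots; Dube wins 21–4.
Ferraro vs Mbeki: Ferraro preferred on 2+4+3 = 9 ballots; Mbeki wins 16–9.
Dube vs Mbeki: Mbeki, 20–5.
Aoki wins every pairwise contest, so Aoki is the Condorcet winner.

Aoki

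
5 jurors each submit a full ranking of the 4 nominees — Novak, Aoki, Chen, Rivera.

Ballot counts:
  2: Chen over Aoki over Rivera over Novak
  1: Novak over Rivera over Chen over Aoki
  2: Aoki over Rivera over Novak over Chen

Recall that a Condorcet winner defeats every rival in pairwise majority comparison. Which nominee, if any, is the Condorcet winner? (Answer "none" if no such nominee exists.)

Head-to-head results (5 jurors):
Novak vs Aoki: 1 to 4, Aoki.
Novak vs Chen: Novak is ranked higher on 1+2 = 3 ballots, Chen on 2. Novak wins 3–2.
Novak vs Rivera: Rivera, 4–1.
Aoki vs Chen: Aoki preferred on 2 ballots; Chen wins 3–2.
Aoki vs Rivera: 4 to 1, Aoki.
Chen vs Rivera: Chen preferred on 2 ballots; Rivera wins 3–2.
No nominee is unbeaten: Novak loses to Aoki; Aoki loses to Chen; Chen loses to Novak; Rivera loses to Aoki. In particular Novak → Chen → Aoki → Novak is a majority cycle — no Condorcet winner exists.

none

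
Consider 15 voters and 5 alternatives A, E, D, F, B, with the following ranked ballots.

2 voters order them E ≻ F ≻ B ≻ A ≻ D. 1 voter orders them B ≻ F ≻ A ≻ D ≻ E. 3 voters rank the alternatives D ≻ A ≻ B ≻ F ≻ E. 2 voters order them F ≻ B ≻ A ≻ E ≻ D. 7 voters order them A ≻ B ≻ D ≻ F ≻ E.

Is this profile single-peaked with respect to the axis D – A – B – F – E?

yes

Axis positions: D=1, A=2, B=3, F=4, E=5.
Type 1 (peak E at position 5): ranking walks positions 5-4-3-2-1, expanding outward from the peak — single-peaked.
Type 2 (peak B at position 3): ranking walks positions 3-4-2-1-5, expanding outward from the peak — single-peaked.
Type 3 (peak D at position 1): ranking walks positions 1-2-3-4-5, expanding outward from the peak — single-peaked.
Type 4 (peak F at position 4): ranking walks positions 4-3-2-5-1, expanding outward from the peak — single-peaked.
Type 5 (peak A at position 2): ranking walks positions 2-3-1-4-5, expanding outward from the peak — single-peaked.
Every ranking is single-peaked on this axis.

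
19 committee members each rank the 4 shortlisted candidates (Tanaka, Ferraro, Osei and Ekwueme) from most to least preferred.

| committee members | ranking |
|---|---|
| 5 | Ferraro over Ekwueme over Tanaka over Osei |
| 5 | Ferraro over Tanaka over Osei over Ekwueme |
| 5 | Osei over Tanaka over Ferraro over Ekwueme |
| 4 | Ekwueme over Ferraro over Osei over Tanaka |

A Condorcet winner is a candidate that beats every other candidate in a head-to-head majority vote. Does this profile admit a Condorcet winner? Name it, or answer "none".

Check each pair by majority over 19 ballots:
Tanaka–Ferraro: Ferraro 14–5.
Tanaka vs Osei: 10 to 9, Tanaka.
Tanaka vs Ekwueme: Tanaka wins 10–9.
Ferraro vs Osei: Ferraro is ranked higher on 5+5+4 = 14 ballots, Osei on 5. Ferraro wins 14–5.
Ferraro vs Ekwueme: 15 to 4, Ferraro.
Osei–Ekwueme: Osei 10–9.
Only Ferraro has no losses; Ferraro is the Condorcet winner.

Ferraro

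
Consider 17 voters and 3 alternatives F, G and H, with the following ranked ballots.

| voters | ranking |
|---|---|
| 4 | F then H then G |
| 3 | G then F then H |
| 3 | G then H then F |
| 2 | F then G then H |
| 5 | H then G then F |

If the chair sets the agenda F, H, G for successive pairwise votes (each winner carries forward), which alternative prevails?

G

Round 1: F vs H — 9–8, F advances.
Round 2: F vs G — 6–11, G advances.
The agenda winner is G.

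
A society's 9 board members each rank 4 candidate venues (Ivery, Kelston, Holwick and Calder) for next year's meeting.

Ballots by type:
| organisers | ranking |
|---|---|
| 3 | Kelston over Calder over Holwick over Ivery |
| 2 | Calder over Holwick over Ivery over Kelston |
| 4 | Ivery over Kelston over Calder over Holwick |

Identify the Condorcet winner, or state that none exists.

Pairwise majorities:
Ivery vs Kelston: Ivery, 6–3.
Ivery vs Holwick: Holwick wins 5–4.
Ivery vs Calder: Calder wins 5–4.
Kelston vs Holwick: Kelston, 7–2.
Kelston vs Calder: Kelston, 7–2.
Holwick–Calder: Calder 9–0.
No city is unbeaten: Ivery loses to Holwick; Kelston loses to Ivery; Holwick loses to Kelston; Calder loses to Kelston. In particular Ivery > Kelston > Holwick > Ivery is a majority cycle — no Condorcet winner exists.

none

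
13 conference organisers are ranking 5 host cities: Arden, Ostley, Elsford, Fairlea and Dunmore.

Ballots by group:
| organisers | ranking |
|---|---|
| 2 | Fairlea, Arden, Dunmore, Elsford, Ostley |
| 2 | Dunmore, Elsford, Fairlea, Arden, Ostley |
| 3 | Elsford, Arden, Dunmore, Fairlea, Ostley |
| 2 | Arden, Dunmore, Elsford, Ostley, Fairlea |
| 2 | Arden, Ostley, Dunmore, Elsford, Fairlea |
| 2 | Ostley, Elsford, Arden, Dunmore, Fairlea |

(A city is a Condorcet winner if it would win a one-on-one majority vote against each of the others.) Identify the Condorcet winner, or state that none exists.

Pairwise majorities:
Arden–Ostley: Arden 11–2.
Arden vs Elsford: Elsford, 7–6.
Arden–Fairlea: Arden 9–4.
Arden–Dunmore: Arden 11–2.
Ostley vs Elsford: Elsford, 9–4.
Ostley vs Fairlea: Fairlea, 7–6.
Ostley vs Dunmore: Dunmore wins 9–4.
Elsford vs Fairlea: Elsford, 11–2.
Elsford vs Dunmore: Dunmore, 8–5.
Fairlea vs Dunmore: Dunmore, 11–2.
Each city drops at least one matchup (Arden loses to Elsford; Ostley loses to Arden; Elsford loses to Dunmore; Fairlea loses to Arden; Dunmore loses to Arden); the cycle Arden → Dunmore → Elsford → Arden rules out a Condorcet winner.

none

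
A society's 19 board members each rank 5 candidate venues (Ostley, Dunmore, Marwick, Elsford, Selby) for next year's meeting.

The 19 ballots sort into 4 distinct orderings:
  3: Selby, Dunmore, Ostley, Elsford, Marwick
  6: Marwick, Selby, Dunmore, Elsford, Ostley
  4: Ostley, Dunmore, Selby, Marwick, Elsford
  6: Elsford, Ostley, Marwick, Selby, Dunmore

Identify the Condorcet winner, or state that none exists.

none

Pairwise majorities:
Ostley vs Dunmore: Ostley is ranked higher on 4+6 = 10 ballots, Dunmore on 9. Ostley wins 10–9.
Ostley vs Marwick: Ostley is ranked higher on 3+4+6 = 13 ballots, Marwick on 6. Ostley wins 13–6.
Ostley vs Elsford: Ostley is ranked higher on 3+4 = 7 ballots, Elsford on 12. Elsford wins 12–7.
Ostley vs Selby: 10 to 9, Ostley.
Dunmore vs Marwick: 7 to 12, Marwick.
Dunmore vs Elsford: Dunmore is ranked higher on 3+6+4 = 13 ballots, Elsford on 6. Dunmore wins 13–6.
Dunmore vs Selby: 4 for Dunmore, 15 for Selby — Selby by 15–4.
Marwick vs Elsford: 10 to 9, Marwick.
Marwick vs Selby: 6+6 = 12 for Marwick, 7 for Selby — Marwick by 12–7.
Elsford vs Selby: 6 for Elsford, 13 for Selby — Selby by 13–6.
Every city loses at least once (Ostley loses to Elsford; Dunmore loses to Ostley; Marwick loses to Ostley; Elsford loses to Dunmore; Selby loses to Ostley). The majority relation contains the cycle Ostley > Dunmore > Elsford > Ostley, so there is no Condorcet winner.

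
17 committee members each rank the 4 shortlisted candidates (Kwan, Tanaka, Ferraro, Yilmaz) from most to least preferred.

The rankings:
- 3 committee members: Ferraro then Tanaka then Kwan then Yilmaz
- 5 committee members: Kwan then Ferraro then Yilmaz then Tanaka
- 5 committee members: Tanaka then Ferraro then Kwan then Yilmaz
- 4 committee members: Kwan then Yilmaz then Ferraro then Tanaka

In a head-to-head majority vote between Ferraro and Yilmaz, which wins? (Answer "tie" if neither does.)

Ferraro

Ballots ranking Ferraro above Yilmaz: 3 + 5 + 5 = 13.
Ballots ranking Yilmaz above Ferraro: 17 − 13 = 4.
Ferraro wins the head-to-head 13–4.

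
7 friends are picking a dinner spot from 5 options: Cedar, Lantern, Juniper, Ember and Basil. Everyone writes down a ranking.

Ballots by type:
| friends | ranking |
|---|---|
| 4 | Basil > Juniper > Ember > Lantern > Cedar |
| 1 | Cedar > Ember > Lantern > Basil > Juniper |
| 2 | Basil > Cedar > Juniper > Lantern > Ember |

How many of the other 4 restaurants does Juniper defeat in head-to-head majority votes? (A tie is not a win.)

3

Juniper against each rival (7 friends):
Juniper vs Cedar: 4 to 3, Juniper.
Juniper vs Lantern: Juniper is ranked higher on 4+2 = 6 ballots, Lantern on 1. Juniper wins 6–1.
Juniper vs Ember: 6 to 1, Juniper.
Juniper vs Basil: 0 for Juniper, 7 for Basil — Basil by 7–0.
Juniper beats Cedar, Lantern, Ember; loses to Basil — 3 pairwise wins.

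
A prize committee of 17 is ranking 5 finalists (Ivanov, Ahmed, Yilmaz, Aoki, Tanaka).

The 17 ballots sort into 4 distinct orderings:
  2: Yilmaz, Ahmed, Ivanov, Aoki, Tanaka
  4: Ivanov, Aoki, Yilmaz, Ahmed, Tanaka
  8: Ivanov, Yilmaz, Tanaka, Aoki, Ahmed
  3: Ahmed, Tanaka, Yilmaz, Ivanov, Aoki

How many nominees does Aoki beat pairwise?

Aoki against each rival (17 jurors):
Aoki vs Ivanov: Ivanov wins 17–0.
Aoki vs Ahmed: 4+8 = 12 for Aoki, 5 for Ahmed — Aoki by 12–5.
Aoki vs Yilmaz: Aoki is ranked higher on 4 ballots, Yilmaz on 13. Yilmaz wins 13–4.
Aoki vs Tanaka: Aoki is ranked higher on 2+4 = 6 ballots, Tanaka on 11. Tanaka wins 11–6.
Aoki beats Ahmed; loses to Ivanov, Yilmaz, Tanaka — 1 pairwise win.

1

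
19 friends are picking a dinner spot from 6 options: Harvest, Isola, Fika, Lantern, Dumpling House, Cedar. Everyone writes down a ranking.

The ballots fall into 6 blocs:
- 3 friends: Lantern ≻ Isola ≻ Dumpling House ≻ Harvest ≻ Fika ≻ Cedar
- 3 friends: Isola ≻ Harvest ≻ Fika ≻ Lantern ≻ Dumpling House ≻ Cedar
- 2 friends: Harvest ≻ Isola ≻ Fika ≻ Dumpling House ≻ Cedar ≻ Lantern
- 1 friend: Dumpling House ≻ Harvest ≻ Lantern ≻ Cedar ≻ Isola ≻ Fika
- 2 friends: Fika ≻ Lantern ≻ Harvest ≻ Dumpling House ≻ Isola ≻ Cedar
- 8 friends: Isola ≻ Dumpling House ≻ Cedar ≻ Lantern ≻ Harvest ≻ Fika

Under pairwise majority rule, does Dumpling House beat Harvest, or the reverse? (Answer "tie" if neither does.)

Ballots ranking Dumpling House above Harvest: 3 + 1 + 8 = 12.
Ballots ranking Harvest above Dumpling House: 19 − 12 = 7.
Dumpling House wins the head-to-head 12–7.

Dumpling House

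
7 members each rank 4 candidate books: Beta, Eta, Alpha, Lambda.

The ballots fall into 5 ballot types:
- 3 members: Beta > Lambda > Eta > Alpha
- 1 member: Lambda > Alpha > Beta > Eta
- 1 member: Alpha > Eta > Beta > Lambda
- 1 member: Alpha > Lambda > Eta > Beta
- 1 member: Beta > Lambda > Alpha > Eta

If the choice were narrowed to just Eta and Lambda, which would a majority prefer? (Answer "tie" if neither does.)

Lambda

Ballots ranking Eta above Lambda: 1.
Ballots ranking Lambda above Eta: 7 − 1 = 6.
Lambda wins the head-to-head 6–1.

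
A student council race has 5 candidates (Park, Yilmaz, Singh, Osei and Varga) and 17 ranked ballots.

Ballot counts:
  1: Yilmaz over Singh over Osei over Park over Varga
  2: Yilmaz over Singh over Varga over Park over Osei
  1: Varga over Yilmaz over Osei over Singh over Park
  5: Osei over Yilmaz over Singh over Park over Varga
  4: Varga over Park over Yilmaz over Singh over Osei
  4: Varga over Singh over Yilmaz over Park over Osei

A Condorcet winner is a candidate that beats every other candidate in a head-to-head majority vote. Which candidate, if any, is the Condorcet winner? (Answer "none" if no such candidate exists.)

Check each pair by majority over 17 ballots:
Park vs Yilmaz: 4 to 13, Yilmaz.
Park vs Singh: 4 to 13, Singh.
Park vs Osei: Park is ranked higher on 2+4+4 = 10 ballots, Osei on 7. Park wins 10–7.
Park vs Varga: Park is ranked higher on 1+5 = 6 ballots, Varga on 11. Varga wins 11–6.
Yilmaz vs Singh: 1+2+1+5+4 = 13 for Yilmaz, 4 for Singh — Yilmaz by 13–4.
Yilmaz vs Osei: Yilmaz preferred on 1+2+1+4+4 = 12 ballots; Yilmaz wins 12–5.
Yilmaz vs Varga: Yilmaz is ranked higher on 1+2+5 = 8 ballots, Varga on 9. Varga wins 9–8.
Singh vs Osei: Singh is ranked higher on 1+2+4+4 = 11 ballots, Osei on 6. Singh wins 11–6.
Singh vs Varga: 8 to 9, Varga.
Osei vs Varga: 1+5 = 6 for Osei, 11 for Varga — Varga by 11–6.
Only Varga has no losses; Varga is the Condorcet winner.

Varga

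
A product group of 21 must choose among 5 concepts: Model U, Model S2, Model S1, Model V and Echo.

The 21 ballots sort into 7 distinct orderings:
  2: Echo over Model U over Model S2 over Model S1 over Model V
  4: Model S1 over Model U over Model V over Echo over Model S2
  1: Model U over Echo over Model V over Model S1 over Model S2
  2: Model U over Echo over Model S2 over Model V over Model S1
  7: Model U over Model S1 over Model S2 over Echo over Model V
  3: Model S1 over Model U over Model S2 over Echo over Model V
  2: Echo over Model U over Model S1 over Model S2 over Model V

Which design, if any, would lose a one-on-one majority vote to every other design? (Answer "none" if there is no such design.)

Pairwise majorities:
Model U vs Model S2: Model U, 21–0.
Model U vs Model S1: 2+1+2+7+2 = 14 for Model U, 7 for Model S1 — Model U by 14–7.
Model U vs Model V: Model U preferred on 21 ballots; Model U wins 21–0.
Model U vs Echo: 17 to 4, Model U.
Model S2 vs Model S1: Model S1, 17–4.
Model S2–Model V: Model S2 16–5.
Model S2–Echo: Echo 11–10.
Model S1 vs Model V: Model S1 wins 18–3.
Model S1–Echo: Model S1 14–7.
Model V vs Echo: Echo, 17–4.
Only Model V has no wins; Model V is the Condorcet loser.

Model V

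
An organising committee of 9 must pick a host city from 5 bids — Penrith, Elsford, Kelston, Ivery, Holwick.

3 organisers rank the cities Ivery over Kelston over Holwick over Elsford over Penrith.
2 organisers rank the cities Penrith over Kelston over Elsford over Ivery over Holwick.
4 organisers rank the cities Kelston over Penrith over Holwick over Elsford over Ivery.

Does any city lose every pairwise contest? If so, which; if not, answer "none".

none

Pairwise majorities:
Penrith vs Elsford: 2+4 = 6 for Penrith, 3 for Elsford — Penrith by 6–3.
Penrith vs Kelston: Kelston, 7–2.
Penrith–Ivery: Penrith 6–3.
Penrith vs Holwick: Penrith preferred on 2+4 = 6 ballots; Penrith wins 6–3.
Elsford vs Kelston: Kelston wins 9–0.
Elsford vs Ivery: 2+4 = 6 for Elsford, 3 for Ivery — Elsford by 6–3.
Elsford vs Holwick: Holwick, 7–2.
Kelston vs Ivery: Kelston preferred on 2+4 = 6 ballots; Kelston wins 6–3.
Kelston–Holwick: Kelston 9–0.
Ivery vs Holwick: Ivery preferred on 3+2 = 5 ballots; Ivery wins 5–4.
Every city wins at least one matchup (Penrith beats Elsford; Elsford beats Ivery; Kelston beats Penrith; Ivery beats Holwick; Holwick beats Elsford), so there is no Condorcet loser.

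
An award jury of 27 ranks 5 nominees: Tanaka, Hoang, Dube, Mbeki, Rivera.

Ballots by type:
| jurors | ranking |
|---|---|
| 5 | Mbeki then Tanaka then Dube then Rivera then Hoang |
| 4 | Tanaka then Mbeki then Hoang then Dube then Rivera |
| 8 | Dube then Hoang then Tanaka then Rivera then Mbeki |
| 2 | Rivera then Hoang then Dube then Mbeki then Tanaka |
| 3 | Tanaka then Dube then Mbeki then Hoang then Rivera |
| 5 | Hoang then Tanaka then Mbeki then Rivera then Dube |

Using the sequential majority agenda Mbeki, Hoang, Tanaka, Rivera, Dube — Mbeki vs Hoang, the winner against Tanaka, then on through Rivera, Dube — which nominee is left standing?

Round 1: Mbeki vs Hoang — 12–15, Hoang advances.
Round 2: Hoang vs Tanaka — 15–12, Hoang advances.
Round 3: Hoang vs Rivera — 20–7, Hoang advances.
Round 4: Hoang vs Dube — 11–16, Dube advances.
The agenda winner is Dube.

Dube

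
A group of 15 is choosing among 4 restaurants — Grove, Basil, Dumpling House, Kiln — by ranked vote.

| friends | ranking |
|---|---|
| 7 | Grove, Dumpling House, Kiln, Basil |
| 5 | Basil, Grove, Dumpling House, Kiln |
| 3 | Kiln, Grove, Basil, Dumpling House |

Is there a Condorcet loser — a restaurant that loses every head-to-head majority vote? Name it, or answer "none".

none

Head-to-head results (15 friends):
Grove vs Basil: Grove wins 10–5.
Grove–Dumpling House: Grove 15–0.
Grove vs Kiln: 12 to 3, Grove.
Basil vs Dumpling House: Basil, 8–7.
Basil–Kiln: Kiln 10–5.
Dumpling House vs Kiln: Dumpling House preferred on 7+5 = 12 ballots; Dumpling House wins 12–3.
Every restaurant wins at least one matchup (Grove beats Basil; Basil beats Dumpling House; Dumpling House beats Kiln; Kiln beats Basil), so there is no Condorcet loser.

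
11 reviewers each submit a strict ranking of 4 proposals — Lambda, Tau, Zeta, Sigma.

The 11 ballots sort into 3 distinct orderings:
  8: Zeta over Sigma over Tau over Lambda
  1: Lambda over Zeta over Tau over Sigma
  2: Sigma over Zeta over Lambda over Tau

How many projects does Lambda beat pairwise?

0

Lambda against each rival (11 reviewers):
Lambda vs Tau: Lambda is ranked higher on 1+2 = 3 ballots, Tau on 8. Tau wins 8–3.
Lambda–Zeta: Zeta 10–1.
Lambda vs Sigma: 1 for Lambda, 10 for Sigma — Sigma by 10–1.
Lambda beats no one; loses to Tau, Zeta, Sigma — 0 pairwise wins.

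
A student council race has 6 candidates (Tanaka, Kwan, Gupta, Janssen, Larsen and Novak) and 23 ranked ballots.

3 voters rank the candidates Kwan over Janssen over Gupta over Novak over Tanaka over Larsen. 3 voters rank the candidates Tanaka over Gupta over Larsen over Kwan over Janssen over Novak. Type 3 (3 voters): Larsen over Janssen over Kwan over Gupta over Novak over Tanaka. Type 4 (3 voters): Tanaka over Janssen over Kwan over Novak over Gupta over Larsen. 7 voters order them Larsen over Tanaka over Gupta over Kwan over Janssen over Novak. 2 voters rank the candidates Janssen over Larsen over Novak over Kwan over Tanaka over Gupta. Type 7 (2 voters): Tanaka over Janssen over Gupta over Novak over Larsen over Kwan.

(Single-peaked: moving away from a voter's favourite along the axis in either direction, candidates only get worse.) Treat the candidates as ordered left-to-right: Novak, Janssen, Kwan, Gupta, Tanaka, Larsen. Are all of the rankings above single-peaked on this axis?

no

Axis positions: Novak=1, Janssen=2, Kwan=3, Gupta=4, Tanaka=5, Larsen=6.
Type 1 (peak Kwan at position 3): ranking walks positions 3-2-4-1-5-6, expanding outward from the peak — single-peaked.
Type 2 (peak Tanaka at position 5): ranking walks positions 5-4-6-3-2-1, expanding outward from the peak — single-peaked.
Type 3: ranking walks positions 6-2-3-4-1-5; Janssen is ranked above Tanaka even though Tanaka lies between Janssen and the peak Larsen on the axis — preferences dip and rise again. Not single-peaked.
Type 4: ranking walks positions 5-2-3-1-4-6; Janssen is ranked above Gupta even though Gupta lies between Janssen and the peak Tanaka on the axis — preferences dip and rise again. Not single-peaked.
Type 5 (peak Larsen at position 6): ranking walks positions 6-5-4-3-2-1, expanding outward from the peak — single-peaked.
Type 6: ranking walks positions 2-6-1-3-5-4; Larsen is ranked above Kwan even though Kwan lies between Larsen and the peak Janssen on the axis — preferences dip and rise again. Not single-peaked.
Type 7: ranking walks positions 5-2-4-1-6-3; Janssen is ranked above Gupta even though Gupta lies between Janssen and the peak Tanaka on the axis — preferences dip and rise again. Not single-peaked.
Type 3 violates single-peakedness, so the profile is not single-peaked on this axis.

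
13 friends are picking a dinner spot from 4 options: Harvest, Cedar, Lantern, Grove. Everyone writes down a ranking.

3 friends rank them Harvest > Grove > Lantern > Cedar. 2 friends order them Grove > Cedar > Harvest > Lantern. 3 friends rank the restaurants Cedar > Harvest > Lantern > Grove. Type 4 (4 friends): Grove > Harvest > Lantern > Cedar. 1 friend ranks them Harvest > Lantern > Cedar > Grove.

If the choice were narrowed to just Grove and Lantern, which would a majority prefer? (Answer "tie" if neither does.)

Ballots ranking Grove above Lantern: 3 + 2 + 4 = 9.
Ballots ranking Lantern above Grove: 13 − 9 = 4.
Grove wins the head-to-head 9–4.

Grove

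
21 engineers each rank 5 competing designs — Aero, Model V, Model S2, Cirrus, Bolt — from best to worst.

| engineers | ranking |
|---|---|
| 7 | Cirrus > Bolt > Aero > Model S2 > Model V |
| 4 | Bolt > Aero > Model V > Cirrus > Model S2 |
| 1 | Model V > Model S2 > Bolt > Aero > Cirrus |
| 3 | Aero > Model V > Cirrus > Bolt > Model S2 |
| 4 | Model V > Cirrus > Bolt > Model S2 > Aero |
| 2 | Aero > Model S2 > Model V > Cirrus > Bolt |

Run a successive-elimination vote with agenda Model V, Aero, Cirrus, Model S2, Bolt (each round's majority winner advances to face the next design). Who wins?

Cirrus

Round 1: Model V vs Aero — 5–16, Aero advances.
Round 2: Aero vs Cirrus — 10–11, Cirrus advances.
Round 3: Cirrus vs Model S2 — 18–3, Cirrus advances.
Round 4: Cirrus vs Bolt — 16–5, Cirrus advances.
The agenda winner is Cirrus.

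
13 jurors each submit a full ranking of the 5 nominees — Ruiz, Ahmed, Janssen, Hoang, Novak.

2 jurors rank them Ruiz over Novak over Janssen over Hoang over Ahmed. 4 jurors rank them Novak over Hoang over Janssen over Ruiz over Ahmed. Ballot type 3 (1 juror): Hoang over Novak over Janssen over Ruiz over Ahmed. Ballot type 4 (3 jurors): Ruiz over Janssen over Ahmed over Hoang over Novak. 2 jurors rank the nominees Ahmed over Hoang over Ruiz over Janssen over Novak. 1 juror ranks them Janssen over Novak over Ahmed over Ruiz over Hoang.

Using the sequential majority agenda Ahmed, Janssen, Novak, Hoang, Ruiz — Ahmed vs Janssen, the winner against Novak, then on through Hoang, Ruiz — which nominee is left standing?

Round 1: Ahmed vs Janssen — 2–11, Janssen advances.
Round 2: Janssen vs Novak — 6–7, Novak advances.
Round 3: Novak vs Hoang — 7–6, Novak advances.
Round 4: Novak vs Ruiz — 6–7, Ruiz advances.
The agenda winner is Ruiz.

Ruiz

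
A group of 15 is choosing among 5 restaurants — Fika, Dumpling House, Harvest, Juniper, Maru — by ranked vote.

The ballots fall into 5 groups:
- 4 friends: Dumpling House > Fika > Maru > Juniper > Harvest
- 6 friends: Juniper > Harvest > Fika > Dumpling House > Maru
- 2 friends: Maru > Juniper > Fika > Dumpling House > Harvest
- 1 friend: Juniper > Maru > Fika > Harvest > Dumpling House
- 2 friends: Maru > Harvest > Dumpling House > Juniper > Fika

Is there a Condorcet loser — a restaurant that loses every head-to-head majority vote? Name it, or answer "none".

Head-to-head results (15 friends):
Fika vs Dumpling House: Fika wins 9–6.
Fika vs Harvest: Harvest, 8–7.
Fika vs Juniper: Juniper wins 11–4.
Fika vs Maru: Fika, 10–5.
Dumpling House vs Harvest: Harvest, 9–6.
Dumpling House–Juniper: Juniper 9–6.
Dumpling House vs Maru: Dumpling House is ranked higher on 4+6 = 10 ballots, Maru on 5. Dumpling House wins 10–5.
Harvest vs Juniper: Harvest is ranked higher on 2 ballots, Juniper on 13. Juniper wins 13–2.
Harvest vs Maru: Maru wins 9–6.
Juniper vs Maru: Maru wins 8–7.
Each restaurant has at least one pairwise win (Fika beats Dumpling House; Dumpling House beats Maru; Harvest beats Fika; Juniper beats Fika; Maru beats Harvest) — no Condorcet loser.

none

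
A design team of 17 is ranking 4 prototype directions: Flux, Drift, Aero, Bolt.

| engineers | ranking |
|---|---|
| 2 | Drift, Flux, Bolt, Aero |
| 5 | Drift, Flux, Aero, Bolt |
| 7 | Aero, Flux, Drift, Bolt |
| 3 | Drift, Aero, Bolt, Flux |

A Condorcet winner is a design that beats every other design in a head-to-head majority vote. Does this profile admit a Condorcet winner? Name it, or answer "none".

Drift

Pairwise majorities:
Flux vs Drift: 7 to 10, Drift.
Flux vs Aero: Aero, 10–7.
Flux vs Bolt: 14 to 3, Flux.
Drift vs Aero: Drift wins 10–7.
Drift vs Bolt: Drift preferred on 2+5+7+3 = 17 ballots; Drift wins 17–0.
Aero vs Bolt: Aero, 15–2.
Drift defeats every rival head-to-head and is the Condorcet winner.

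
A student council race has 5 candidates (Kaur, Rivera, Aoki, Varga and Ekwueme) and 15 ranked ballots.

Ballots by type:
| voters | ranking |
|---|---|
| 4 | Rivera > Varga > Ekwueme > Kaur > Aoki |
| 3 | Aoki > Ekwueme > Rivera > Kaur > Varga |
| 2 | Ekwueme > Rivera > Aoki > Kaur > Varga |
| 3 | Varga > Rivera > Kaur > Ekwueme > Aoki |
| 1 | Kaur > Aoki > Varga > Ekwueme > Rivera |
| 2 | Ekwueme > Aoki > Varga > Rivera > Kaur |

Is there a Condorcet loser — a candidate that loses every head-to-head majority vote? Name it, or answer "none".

Head-to-head results (15 voters):
Kaur vs Rivera: Kaur is ranked higher on 1 ballot, Rivera on 14. Rivera wins 14–1.
Kaur vs Aoki: Kaur is ranked higher on 4+3+1 = 8 ballots, Aoki on 7. Kaur wins 8–7.
Kaur vs Varga: 3+2+1 = 6 for Kaur, 9 for Varga — Varga by 9–6.
Kaur vs Ekwueme: Ekwueme wins 11–4.
Rivera vs Aoki: Rivera preferred on 4+2+3 = 9 ballots; Rivera wins 9–6.
Rivera vs Varga: Rivera, 9–6.
Rivera–Ekwueme: Ekwueme 8–7.
Aoki vs Varga: Aoki wins 8–7.
Aoki vs Ekwueme: 3+1 = 4 for Aoki, 11 for Ekwueme — Ekwueme by 11–4.
Varga vs Ekwueme: Varga wins 8–7.
No candidate is winless: Kaur beats Aoki; Rivera beats Kaur; Aoki beats Varga; Varga beats Kaur; Ekwueme beats Kaur. There is no Condorcet loser.

none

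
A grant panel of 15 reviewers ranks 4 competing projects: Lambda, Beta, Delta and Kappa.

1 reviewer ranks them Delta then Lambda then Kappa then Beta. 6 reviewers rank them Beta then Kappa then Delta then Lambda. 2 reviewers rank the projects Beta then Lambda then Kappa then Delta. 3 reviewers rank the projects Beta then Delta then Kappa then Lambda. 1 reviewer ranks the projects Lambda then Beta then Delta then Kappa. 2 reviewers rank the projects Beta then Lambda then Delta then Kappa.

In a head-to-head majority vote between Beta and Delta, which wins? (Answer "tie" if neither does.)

Beta

Ballots ranking Beta above Delta: 6 + 2 + 3 + 1 + 2 = 14.
Ballots ranking Delta above Beta: 15 − 14 = 1.
Beta wins the head-to-head 14–1.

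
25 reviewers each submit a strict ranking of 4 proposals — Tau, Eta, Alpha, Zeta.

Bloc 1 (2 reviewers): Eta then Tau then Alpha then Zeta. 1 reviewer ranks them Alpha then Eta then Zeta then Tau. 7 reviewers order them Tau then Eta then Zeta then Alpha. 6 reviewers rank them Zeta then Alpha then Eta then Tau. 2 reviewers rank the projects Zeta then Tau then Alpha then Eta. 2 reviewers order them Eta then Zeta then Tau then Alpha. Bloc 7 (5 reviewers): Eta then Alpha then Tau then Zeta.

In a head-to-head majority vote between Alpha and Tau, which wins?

Ballots ranking Alpha above Tau: 1 + 6 + 5 = 12.
Ballots ranking Tau above Alpha: 25 − 12 = 13.
Tau wins the head-to-head 13–12.

Tau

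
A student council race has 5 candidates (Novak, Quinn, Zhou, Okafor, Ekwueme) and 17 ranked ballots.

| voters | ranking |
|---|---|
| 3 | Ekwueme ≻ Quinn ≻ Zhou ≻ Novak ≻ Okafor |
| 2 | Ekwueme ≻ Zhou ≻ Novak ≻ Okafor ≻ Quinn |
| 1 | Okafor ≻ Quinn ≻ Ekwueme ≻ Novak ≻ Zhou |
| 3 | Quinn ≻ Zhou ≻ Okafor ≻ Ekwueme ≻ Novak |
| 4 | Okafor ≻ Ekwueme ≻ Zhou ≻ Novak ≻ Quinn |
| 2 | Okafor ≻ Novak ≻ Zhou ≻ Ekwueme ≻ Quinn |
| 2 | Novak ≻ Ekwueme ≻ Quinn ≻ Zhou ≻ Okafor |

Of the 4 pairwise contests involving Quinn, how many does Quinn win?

1

Quinn against each rival (17 voters):
Quinn vs Novak: 3+1+3 = 7 for Quinn, 10 for Novak — Novak by 10–7.
Quinn–Zhou: Quinn 9–8.
Quinn vs Okafor: Quinn preferred on 3+3+2 = 8 ballots; Okafor wins 9–8.
Quinn vs Ekwueme: Ekwueme, 13–4.
Quinn beats Zhou; loses to Novak, Okafor, Ekwueme — 1 pairwise win.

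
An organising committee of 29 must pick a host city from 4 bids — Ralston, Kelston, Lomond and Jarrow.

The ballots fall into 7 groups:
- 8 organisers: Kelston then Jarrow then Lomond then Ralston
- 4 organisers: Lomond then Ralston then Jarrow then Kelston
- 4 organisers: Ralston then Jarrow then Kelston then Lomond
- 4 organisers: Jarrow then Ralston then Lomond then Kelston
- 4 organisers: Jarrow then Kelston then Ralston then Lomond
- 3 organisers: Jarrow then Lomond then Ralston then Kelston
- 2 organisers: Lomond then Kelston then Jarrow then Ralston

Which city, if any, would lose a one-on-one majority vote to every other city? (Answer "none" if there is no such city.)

Head-to-head results (29 organisers):
Ralston vs Kelston: Ralston is ranked higher on 4+4+4+3 = 15 ballots, Kelston on 14. Ralston wins 15–14.
Ralston–Lomond: Lomond 17–12.
Ralston–Jarrow: Jarrow 21–8.
Kelston vs Lomond: Kelston is ranked higher on 8+4+4 = 16 ballots, Lomond on 13. Kelston wins 16–13.
Kelston vs Jarrow: 8+2 = 10 for Kelston, 19 for Jarrow — Jarrow by 19–10.
Lomond vs Jarrow: 6 to 23, Jarrow.
Every city wins at least one matchup (Ralston beats Kelston; Kelston beats Lomond; Lomond beats Ralston; Jarrow beats Ralston), so there is no Condorcet loser.

none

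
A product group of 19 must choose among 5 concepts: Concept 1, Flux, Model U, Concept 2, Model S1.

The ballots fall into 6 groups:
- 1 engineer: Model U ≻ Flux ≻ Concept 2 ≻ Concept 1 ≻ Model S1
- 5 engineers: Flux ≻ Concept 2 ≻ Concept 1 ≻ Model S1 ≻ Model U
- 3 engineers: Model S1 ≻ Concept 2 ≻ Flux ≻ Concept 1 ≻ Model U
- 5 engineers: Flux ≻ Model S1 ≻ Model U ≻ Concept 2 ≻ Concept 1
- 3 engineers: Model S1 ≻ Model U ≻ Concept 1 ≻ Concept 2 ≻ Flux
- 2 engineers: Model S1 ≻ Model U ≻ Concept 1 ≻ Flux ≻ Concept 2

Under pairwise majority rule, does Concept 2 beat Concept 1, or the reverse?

Concept 2

Ballots ranking Concept 2 above Concept 1: 1 + 5 + 3 + 5 = 14.
Ballots ranking Concept 1 above Concept 2: 19 − 14 = 5.
Concept 2 wins the head-to-head 14–5.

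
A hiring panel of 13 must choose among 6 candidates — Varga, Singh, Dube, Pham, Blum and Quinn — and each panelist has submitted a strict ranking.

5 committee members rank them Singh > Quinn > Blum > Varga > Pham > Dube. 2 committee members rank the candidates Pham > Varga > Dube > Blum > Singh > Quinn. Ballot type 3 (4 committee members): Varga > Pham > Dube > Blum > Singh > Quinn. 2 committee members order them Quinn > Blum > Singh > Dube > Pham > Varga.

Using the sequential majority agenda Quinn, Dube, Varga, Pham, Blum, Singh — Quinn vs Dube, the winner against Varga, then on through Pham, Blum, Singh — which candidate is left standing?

Singh

Round 1: Quinn vs Dube — 7–6, Quinn advances.
Round 2: Quinn vs Varga — 7–6, Quinn advances.
Round 3: Quinn vs Pham — 7–6, Quinn advances.
Round 4: Quinn vs Blum — 7–6, Quinn advances.
Round 5: Quinn vs Singh — 2–11, Singh advances.
The agenda winner is Singh.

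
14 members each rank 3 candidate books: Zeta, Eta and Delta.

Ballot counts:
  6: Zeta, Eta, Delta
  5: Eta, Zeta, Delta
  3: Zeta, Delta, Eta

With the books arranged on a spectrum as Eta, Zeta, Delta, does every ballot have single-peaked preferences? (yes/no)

yes

Axis positions: Eta=1, Zeta=2, Delta=3.
Group 1 (peak Zeta at position 2): ranking walks positions 2-1-3, expanding outward from the peak — single-peaked.
Group 2 (peak Eta at position 1): ranking walks positions 1-2-3, expanding outward from the peak — single-peaked.
Group 3 (peak Zeta at position 2): ranking walks positions 2-3-1, expanding outward from the peak — single-peaked.
Every ranking is single-peaked on this axis.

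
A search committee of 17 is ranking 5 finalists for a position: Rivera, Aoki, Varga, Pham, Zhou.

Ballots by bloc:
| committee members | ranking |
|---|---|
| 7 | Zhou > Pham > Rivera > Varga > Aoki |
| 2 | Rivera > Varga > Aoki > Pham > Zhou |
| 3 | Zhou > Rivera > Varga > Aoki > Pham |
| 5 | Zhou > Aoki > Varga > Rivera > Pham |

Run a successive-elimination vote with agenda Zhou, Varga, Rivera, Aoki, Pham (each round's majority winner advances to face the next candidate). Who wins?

Zhou

Round 1: Zhou vs Varga — 15–2, Zhou advances.
Round 2: Zhou vs Rivera — 15–2, Zhou advances.
Round 3: Zhou vs Aoki — 15–2, Zhou advances.
Round 4: Zhou vs Pham — 15–2, Zhou advances.
The agenda winner is Zhou.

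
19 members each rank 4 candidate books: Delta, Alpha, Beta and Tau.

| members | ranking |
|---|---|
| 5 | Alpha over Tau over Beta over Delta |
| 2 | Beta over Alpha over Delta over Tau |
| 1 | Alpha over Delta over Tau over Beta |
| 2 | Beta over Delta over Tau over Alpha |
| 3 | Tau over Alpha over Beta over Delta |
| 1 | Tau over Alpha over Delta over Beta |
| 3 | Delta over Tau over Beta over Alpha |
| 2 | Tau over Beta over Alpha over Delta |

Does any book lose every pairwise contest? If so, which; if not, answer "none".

Delta

Pairwise majorities:
Delta vs Alpha: 2+3 = 5 for Delta, 14 for Alpha — Alpha by 14–5.
Delta vs Beta: Beta, 14–5.
Delta–Tau: Tau 11–8.
Alpha vs Beta: Alpha, 10–9.
Alpha vs Tau: Tau, 11–8.
Beta vs Tau: 2+2 = 4 for Beta, 15 for Tau — Tau by 15–4.
Only Delta has no wins; Delta is the Condorcet loser.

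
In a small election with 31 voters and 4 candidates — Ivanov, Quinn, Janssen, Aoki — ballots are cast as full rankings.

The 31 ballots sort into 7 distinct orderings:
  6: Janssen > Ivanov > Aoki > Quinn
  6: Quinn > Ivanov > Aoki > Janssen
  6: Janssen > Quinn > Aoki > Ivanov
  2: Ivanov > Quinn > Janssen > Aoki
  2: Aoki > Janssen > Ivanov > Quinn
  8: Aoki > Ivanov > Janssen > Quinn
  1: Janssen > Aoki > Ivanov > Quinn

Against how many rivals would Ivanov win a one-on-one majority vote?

Ivanov against each rival (31 voters):
Ivanov vs Quinn: Ivanov, 19–12.
Ivanov vs Janssen: Ivanov preferred on 6+2+8 = 16 ballots; Ivanov wins 16–15.
Ivanov vs Aoki: 14 to 17, Aoki.
Ivanov beats Quinn, Janssen; loses to Aoki — 2 pairwise wins.

2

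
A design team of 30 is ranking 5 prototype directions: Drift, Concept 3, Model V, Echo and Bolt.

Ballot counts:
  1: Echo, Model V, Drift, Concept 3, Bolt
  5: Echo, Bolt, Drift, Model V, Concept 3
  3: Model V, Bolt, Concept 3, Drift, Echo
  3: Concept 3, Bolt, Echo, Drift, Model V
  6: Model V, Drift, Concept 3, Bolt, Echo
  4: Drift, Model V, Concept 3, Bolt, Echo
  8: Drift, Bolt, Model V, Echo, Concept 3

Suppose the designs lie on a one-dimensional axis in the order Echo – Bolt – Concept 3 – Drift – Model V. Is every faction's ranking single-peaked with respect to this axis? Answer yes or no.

Axis positions: Echo=1, Bolt=2, Concept 3=3, Drift=4, Model V=5.
Faction 1: ranking walks positions 1-5-4-3-2; Model V is ranked above Bolt even though Bolt lies between Model V and the peak Echo on the axis — preferences dip and rise again. Not single-peaked.
Faction 2: ranking walks positions 1-2-4-5-3; Drift is ranked above Concept 3 even though Concept 3 lies between Drift and the peak Echo on the axis — preferences dip and rise again. Not single-peaked.
Faction 3: ranking walks positions 5-2-3-4-1; Bolt is ranked above Drift even though Drift lies between Bolt and the peak Model V on the axis — preferences dip and rise again. Not single-peaked.
Faction 4 (peak Concept 3 at position 3): ranking walks positions 3-2-1-4-5, expanding outward from the peak — single-peaked.
Faction 5 (peak Model V at position 5): ranking walks positions 5-4-3-2-1, expanding outward from the peak — single-peaked.
Faction 6 (peak Drift at position 4): ranking walks positions 4-5-3-2-1, expanding outward from the peak — single-peaked.
Faction 7: ranking walks positions 4-2-5-1-3; Bolt is ranked above Concept 3 even though Concept 3 lies between Bolt and the peak Drift on the axis — preferences dip and rise again. Not single-peaked.
Faction 1 violates single-peakedness, so the profile is not single-peaked on this axis.

no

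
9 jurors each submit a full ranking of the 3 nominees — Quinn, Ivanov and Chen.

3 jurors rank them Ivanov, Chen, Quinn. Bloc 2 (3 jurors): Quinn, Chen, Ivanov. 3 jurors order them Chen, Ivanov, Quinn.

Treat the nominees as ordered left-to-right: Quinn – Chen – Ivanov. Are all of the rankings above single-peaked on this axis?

Axis positions: Quinn=1, Chen=2, Ivanov=3.
Bloc 1 (peak Ivanov at position 3): ranking walks positions 3-2-1, expanding outward from the peak — single-peaked.
Bloc 2 (peak Quinn at position 1): ranking walks positions 1-2-3, expanding outward from the peak — single-peaked.
Bloc 3 (peak Chen at position 2): ranking walks positions 2-3-1, expanding outward from the peak — single-peaked.
Every ranking is single-peaked on this axis.

yes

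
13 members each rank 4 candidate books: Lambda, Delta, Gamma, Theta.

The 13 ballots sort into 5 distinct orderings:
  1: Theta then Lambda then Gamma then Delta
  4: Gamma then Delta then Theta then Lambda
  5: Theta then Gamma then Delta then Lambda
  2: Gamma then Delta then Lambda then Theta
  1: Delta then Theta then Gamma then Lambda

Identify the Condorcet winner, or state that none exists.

Head-to-head results (13 members):
Lambda vs Delta: 1 to 12, Delta.
Lambda vs Gamma: Lambda preferred on 1 ballot; Gamma wins 12–1.
Lambda vs Theta: 2 for Lambda, 11 for Theta — Theta by 11–2.
Delta vs Gamma: 1 for Delta, 12 for Gamma — Gamma by 12–1.
Delta vs Theta: 7 to 6, Delta.
Gamma vs Theta: 6 to 7, Theta.
Every book loses at least once (Lambda loses to Delta; Delta loses to Gamma; Gamma loses to Theta; Theta loses to Delta). The majority relation contains the cycle Delta → Theta → Gamma → Delta, so there is no Condorcet winner.

none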